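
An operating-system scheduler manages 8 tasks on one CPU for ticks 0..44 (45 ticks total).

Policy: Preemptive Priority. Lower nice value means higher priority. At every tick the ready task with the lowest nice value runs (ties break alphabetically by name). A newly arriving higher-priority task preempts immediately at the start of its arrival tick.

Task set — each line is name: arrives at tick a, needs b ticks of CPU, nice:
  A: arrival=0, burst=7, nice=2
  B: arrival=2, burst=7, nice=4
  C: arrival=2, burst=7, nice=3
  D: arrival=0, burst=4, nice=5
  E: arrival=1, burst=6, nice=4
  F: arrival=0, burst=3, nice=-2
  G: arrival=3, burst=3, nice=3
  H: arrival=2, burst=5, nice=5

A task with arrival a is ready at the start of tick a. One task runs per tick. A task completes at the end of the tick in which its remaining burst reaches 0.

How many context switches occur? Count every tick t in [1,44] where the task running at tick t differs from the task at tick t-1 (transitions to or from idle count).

context switches = 8

t=0: ready={A,D,F} → run F
t=1: ready={A,D,E,F} → run F
t=2: ready={A,B,C,D,E,F,H} → run F
t=3: ready={A,B,C,D,E,G,H} → run A
t=4: ready={A,B,C,D,E,G,H} → run A
t=5: ready={A,B,C,D,E,G,H} → run A
t=6: ready={A,B,C,D,E,G,H} → run A
t=7: ready={A,B,C,D,E,G,H} → run A
t=8: ready={A,B,C,D,E,G,H} → run A
t=9: ready={A,B,C,D,E,G,H} → run A
t=10: ready={B,C,D,E,G,H} → run C
t=11: ready={B,C,D,E,G,H} → run C
t=12: ready={B,C,D,E,G,H} → run C
t=13: ready={B,C,D,E,G,H} → run C
t=14: ready={B,C,D,E,G,H} → run C
t=15: ready={B,C,D,E,G,H} → run C
t=16: ready={B,C,D,E,G,H} → run C
t=17: ready={B,D,E,G,H} → run G
t=18: ready={B,D,E,G,H} → run G
t=19: ready={B,D,E,G,H} → run G
t=20: ready={B,D,E,H} → run B
t=21: ready={B,D,E,H} → run B
t=22: ready={B,D,E,H} → run B
t=23: ready={B,D,E,H} → run B
t=24: ready={B,D,E,H} → run B
t=25: ready={B,D,E,H} → run B
t=26: ready={B,D,E,H} → run B
t=27: ready={D,E,H} → run E
t=28: ready={D,E,H} → run E
t=29: ready={D,E,H} → run E
t=30: ready={D,E,H} → run E
t=31: ready={D,E,H} → run E
t=32: ready={D,E,H} → run E
t=33: ready={D,H} → run D
t=34: ready={D,H} → run D
t=35: ready={D,H} → run D
t=36: ready={D,H} → run D
t=37: ready={H} → run H
t=38: ready={H} → run H
t=39: ready={H} → run H
t=40: ready={H} → run H
t=41: ready={H} → run H
t=42: (idle)
t=43: (idle)
t=44: (idle)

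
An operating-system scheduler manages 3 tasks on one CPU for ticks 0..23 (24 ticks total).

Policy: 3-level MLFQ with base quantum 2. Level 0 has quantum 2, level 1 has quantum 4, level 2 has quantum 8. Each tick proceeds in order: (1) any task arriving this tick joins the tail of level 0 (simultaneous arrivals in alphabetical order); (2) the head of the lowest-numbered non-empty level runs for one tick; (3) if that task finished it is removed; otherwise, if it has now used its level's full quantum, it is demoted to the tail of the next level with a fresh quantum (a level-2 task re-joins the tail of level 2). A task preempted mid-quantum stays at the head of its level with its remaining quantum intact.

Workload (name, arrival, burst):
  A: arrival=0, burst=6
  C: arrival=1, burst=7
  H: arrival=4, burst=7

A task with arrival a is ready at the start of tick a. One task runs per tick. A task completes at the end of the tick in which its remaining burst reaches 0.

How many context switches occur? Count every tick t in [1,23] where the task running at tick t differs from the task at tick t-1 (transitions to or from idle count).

context switches = 8

t=0: L0/L1/L2 = A/-/- → run A
t=1: L0/L1/L2 = AC/-/- → run A
t=2: L0/L1/L2 = C/A/- → run C
t=3: L0/L1/L2 = C/A/- → run C
t=4: L0/L1/L2 = H/AC/- → run H
t=5: L0/L1/L2 = H/AC/- → run H
t=6: L0/L1/L2 = -/ACH/- → run A
t=7: L0/L1/L2 = -/ACH/- → run A
t=8: L0/L1/L2 = -/ACH/- → run A
t=9: L0/L1/L2 = -/ACH/- → run A
t=10: L0/L1/L2 = -/CH/- → run C
t=11: L0/L1/L2 = -/CH/- → run C
t=12: L0/L1/L2 = -/CH/- → run C
t=13: L0/L1/L2 = -/CH/- → run C
t=14: L0/L1/L2 = -/H/C → run H
t=15: L0/L1/L2 = -/H/C → run H
t=16: L0/L1/L2 = -/H/C → run H
t=17: L0/L1/L2 = -/H/C → run H
t=18: L0/L1/L2 = -/-/CH → run C
t=19: L0/L1/L2 = -/-/H → run H
t=20: (idle)
t=21: (idle)
t=22: (idle)
t=23: (idle)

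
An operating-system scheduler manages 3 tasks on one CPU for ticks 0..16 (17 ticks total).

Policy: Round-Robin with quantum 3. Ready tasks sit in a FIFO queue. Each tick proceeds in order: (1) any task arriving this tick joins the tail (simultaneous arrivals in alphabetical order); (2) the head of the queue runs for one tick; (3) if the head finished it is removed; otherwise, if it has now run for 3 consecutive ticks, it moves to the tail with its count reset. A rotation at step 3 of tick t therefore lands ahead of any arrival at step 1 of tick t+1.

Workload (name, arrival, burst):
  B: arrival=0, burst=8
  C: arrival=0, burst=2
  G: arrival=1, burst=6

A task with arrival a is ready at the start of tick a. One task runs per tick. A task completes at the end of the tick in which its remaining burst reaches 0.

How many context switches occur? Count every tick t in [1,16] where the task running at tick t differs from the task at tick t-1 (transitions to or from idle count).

t=0: queue=[B,C] q_used=0 → run B
t=1: queue=[B,C,G] q_used=1 → run B
t=2: queue=[B,C,G] q_used=2 → run B
t=3: queue=[C,G,B] q_used=0 → run C
t=4: queue=[C,G,B] q_used=1 → run C
t=5: queue=[G,B] q_used=0 → run G
t=6: queue=[G,B] q_used=1 → run G
t=7: queue=[G,B] q_used=2 → run G
t=8: queue=[B,G] q_used=0 → run B
t=9: queue=[B,G] q_used=1 → run B
t=10: queue=[B,G] q_used=2 → run B
t=11: queue=[G,B] q_used=0 → run G
t=12: queue=[G,B] q_used=1 → run G
t=13: queue=[G,B] q_used=2 → run G
t=14: queue=[B] q_used=0 → run B
t=15: queue=[B] q_used=1 → run B
t=16: (idle)

context switches = 6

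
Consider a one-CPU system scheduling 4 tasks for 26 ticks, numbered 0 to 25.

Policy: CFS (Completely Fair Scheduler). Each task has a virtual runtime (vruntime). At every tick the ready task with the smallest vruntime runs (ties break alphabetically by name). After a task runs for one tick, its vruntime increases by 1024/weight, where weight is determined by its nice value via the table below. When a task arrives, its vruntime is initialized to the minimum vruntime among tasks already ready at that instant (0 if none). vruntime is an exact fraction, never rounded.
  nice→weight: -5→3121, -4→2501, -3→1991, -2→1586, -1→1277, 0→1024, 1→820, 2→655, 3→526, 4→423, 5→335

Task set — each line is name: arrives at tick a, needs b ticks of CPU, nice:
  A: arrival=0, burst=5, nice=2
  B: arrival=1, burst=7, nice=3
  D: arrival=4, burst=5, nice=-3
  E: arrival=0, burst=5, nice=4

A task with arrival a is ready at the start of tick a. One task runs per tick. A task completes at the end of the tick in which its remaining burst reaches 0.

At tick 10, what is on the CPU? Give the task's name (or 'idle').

running at tick 10 = D

t=0: vr[A=0 E=0] → run A
t=1: vr[A=1024/655 B=0 E=0] → run B
t=2: vr[A=1024/655 B=512/263 E=0] → run E
t=3: vr[A=1024/655 B=512/263 E=1024/423] → run A
t=4: vr[A=2048/655 B=512/263 D=512/263 E=1024/423] → run B
t=5: vr[A=2048/655 B=1024/263 D=512/263 E=1024/423] → run D
t=6: vr[A=2048/655 B=1024/263 D=1288704/523633 E=1024/423] → run E
t=7: vr[A=2048/655 B=1024/263 D=1288704/523633 E=2048/423] → run D
t=8: vr[A=2048/655 B=1024/263 D=1558016/523633 E=2048/423] → run D
t=9: vr[A=2048/655 B=1024/263 D=1827328/523633 E=2048/423] → run A
t=10: vr[A=3072/655 B=1024/263 D=1827328/523633 E=2048/423] → run D
t=11: vr[A=3072/655 B=1024/263 D=2096640/523633 E=2048/423] → run B
t=12: vr[A=3072/655 B=1536/263 D=2096640/523633 E=2048/423] → run D
t=13: vr[A=3072/655 B=1536/263 E=2048/423] → run A
t=14: vr[A=4096/655 B=1536/263 E=2048/423] → run E
t=15: vr[A=4096/655 B=1536/263 E=1024/141] → run B
t=16: vr[A=4096/655 B=2048/263 E=1024/141] → run A
t=17: vr[B=2048/263 E=1024/141] → run E
t=18: vr[B=2048/263 E=4096/423] → run B
t=19: vr[B=2560/263 E=4096/423] → run E
t=20: vr[B=2560/263] → run B
t=21: vr[B=3072/263] → run B
t=22: (idle)
t=23: (idle)
t=24: (idle)
t=25: (idle)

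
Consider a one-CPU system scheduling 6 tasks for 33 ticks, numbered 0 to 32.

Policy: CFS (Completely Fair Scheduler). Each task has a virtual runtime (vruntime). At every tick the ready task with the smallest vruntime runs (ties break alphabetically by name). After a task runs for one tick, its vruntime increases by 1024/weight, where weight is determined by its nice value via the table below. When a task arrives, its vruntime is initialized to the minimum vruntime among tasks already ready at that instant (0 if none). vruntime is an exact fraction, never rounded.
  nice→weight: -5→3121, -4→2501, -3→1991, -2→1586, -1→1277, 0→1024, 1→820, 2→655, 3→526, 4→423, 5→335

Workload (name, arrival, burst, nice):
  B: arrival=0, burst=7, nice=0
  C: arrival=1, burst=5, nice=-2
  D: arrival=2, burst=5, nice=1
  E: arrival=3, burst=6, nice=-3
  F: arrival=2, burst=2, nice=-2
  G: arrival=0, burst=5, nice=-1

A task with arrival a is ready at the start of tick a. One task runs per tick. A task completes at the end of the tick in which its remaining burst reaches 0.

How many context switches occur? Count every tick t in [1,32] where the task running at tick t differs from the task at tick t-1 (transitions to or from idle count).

t=0: vr[B=0 G=0] → run B
t=1: vr[B=1 C=0 G=0] → run C
t=2: vr[B=1 C=512/793 D=0 F=0 G=0] → run D
t=3: vr[B=1 C=512/793 D=256/205 E=0 F=0 G=0] → run E
t=4: vr[B=1 C=512/793 D=256/205 E=1024/1991 F=0 G=0] → run F
t=5: vr[B=1 C=512/793 D=256/205 E=1024/1991 F=512/793 G=0] → run G
t=6: vr[B=1 C=512/793 D=256/205 E=1024/1991 F=512/793 G=1024/1277] → run E
t=7: vr[B=1 C=512/793 D=256/205 E=2048/1991 F=512/793 G=1024/1277] → run C
t=8: vr[B=1 C=1024/793 D=256/205 E=2048/1991 F=512/793 G=1024/1277] → run F
t=9: vr[B=1 C=1024/793 D=256/205 E=2048/1991 G=1024/1277] → run G
t=10: vr[B=1 C=1024/793 D=256/205 E=2048/1991 G=2048/1277] → run B
t=11: vr[B=2 C=1024/793 D=256/205 E=2048/1991 G=2048/1277] → run E
t=12: vr[B=2 C=1024/793 D=256/205 E=3072/1991 G=2048/1277] → run D
t=13: vr[B=2 C=1024/793 D=512/205 E=3072/1991 G=2048/1277] → run C
t=14: vr[B=2 C=1536/793 D=512/205 E=3072/1991 G=2048/1277] → run E
t=15: vr[B=2 C=1536/793 D=512/205 E=4096/1991 G=2048/1277] → run G
t=16: vr[B=2 C=1536/793 D=512/205 E=4096/1991 G=3072/1277] → run C
t=17: vr[B=2 C=2048/793 D=512/205 E=4096/1991 G=3072/1277] → run B
t=18: vr[B=3 C=2048/793 D=512/205 E=4096/1991 G=3072/1277] → run E
t=19: vr[B=3 C=2048/793 D=512/205 E=5120/1991 G=3072/1277] → run G
t=20: vr[B=3 C=2048/793 D=512/205 E=5120/1991 G=4096/1277] → run D
t=21: vr[B=3 C=2048/793 D=768/205 E=5120/1991 G=4096/1277] → run E
t=22: vr[B=3 C=2048/793 D=768/205 G=4096/1277] → run C
t=23: vr[B=3 D=768/205 G=4096/1277] → run B
t=24: vr[B=4 D=768/205 G=4096/1277] → run G
t=25: vr[B=4 D=768/205] → run D
t=26: vr[B=4 D=1024/205] → run B
t=27: vr[B=5 D=1024/205] → run D
t=28: vr[B=5] → run B
t=29: vr[B=6] → run B
t=30: (idle)
t=31: (idle)
t=32: (idle)

context switches = 29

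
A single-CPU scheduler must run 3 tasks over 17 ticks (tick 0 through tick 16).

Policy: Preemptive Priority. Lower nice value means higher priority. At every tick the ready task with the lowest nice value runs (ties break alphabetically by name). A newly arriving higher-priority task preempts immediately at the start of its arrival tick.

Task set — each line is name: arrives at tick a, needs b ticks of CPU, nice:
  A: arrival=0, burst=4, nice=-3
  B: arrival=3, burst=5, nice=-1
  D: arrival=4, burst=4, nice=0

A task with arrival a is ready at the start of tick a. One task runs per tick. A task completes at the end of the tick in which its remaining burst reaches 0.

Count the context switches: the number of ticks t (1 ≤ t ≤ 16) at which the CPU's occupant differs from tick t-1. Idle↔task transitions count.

t=0: ready={A} → run A
t=1: ready={A} → run A
t=2: ready={A} → run A
t=3: ready={A,B} → run A
t=4: ready={B,D} → run B
t=5: ready={B,D} → run B
t=6: ready={B,D} → run B
t=7: ready={B,D} → run B
t=8: ready={B,D} → run B
t=9: ready={D} → run D
t=10: ready={D} → run D
t=11: ready={D} → run D
t=12: ready={D} → run D
t=13: (idle)
t=14: (idle)
t=15: (idle)
t=16: (idle)

context switches = 3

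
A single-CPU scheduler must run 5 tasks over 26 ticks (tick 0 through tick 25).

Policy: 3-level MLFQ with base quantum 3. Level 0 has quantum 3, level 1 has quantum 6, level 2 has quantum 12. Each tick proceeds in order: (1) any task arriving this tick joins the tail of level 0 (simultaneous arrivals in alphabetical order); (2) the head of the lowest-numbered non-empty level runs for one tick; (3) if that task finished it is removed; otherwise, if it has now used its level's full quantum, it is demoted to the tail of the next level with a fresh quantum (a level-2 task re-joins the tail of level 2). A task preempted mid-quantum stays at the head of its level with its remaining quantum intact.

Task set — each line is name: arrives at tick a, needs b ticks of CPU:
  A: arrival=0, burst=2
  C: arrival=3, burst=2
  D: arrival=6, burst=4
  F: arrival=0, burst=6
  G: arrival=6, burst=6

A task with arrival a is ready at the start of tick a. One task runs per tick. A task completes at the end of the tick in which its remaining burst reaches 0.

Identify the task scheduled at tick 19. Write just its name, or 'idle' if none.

t=0: L0/L1/L2 = AF/-/- → run A
t=1: L0/L1/L2 = AF/-/- → run A
t=2: L0/L1/L2 = F/-/- → run F
t=3: L0/L1/L2 = FC/-/- → run F
t=4: L0/L1/L2 = FC/-/- → run F
t=5: L0/L1/L2 = C/F/- → run C
t=6: L0/L1/L2 = CDG/F/- → run C
t=7: L0/L1/L2 = DG/F/- → run D
t=8: L0/L1/L2 = DG/F/- → run D
t=9: L0/L1/L2 = DG/F/- → run D
t=10: L0/L1/L2 = G/FD/- → run G
t=11: L0/L1/L2 = G/FD/- → run G
t=12: L0/L1/L2 = G/FD/- → run G
t=13: L0/L1/L2 = -/FDG/- → run F
t=14: L0/L1/L2 = -/FDG/- → run F
t=15: L0/L1/L2 = -/FDG/- → run F
t=16: L0/L1/L2 = -/DG/- → run D
t=17: L0/L1/L2 = -/G/- → run G
t=18: L0/L1/L2 = -/G/- → run G
t=19: L0/L1/L2 = -/G/- → run G
t=20: (idle)
t=21: (idle)
t=22: (idle)
t=23: (idle)
t=24: (idle)
t=25: (idle)

running at tick 19 = G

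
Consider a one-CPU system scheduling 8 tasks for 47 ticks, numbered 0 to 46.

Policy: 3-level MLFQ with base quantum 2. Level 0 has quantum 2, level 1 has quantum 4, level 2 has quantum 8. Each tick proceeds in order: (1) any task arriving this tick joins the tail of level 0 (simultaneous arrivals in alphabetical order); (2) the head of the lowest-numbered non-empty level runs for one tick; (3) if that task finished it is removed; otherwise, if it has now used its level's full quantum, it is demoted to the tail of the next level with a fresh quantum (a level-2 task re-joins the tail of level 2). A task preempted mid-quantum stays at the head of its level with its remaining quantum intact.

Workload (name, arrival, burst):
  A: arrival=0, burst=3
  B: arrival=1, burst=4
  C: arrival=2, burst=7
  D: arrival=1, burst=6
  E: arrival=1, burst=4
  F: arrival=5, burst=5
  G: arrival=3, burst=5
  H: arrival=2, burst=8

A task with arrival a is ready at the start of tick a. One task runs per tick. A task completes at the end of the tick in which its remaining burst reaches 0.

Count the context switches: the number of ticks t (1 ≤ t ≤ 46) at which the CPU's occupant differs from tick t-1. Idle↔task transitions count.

context switches = 18

t=0: L0/L1/L2 = A/-/- → run A
t=1: L0/L1/L2 = ABDE/-/- → run A
t=2: L0/L1/L2 = BDECH/A/- → run B
t=3: L0/L1/L2 = BDECHG/A/- → run B
t=4: L0/L1/L2 = DECHG/AB/- → run D
t=5: L0/L1/L2 = DECHGF/AB/- → run D
t=6: L0/L1/L2 = ECHGF/ABD/- → run E
t=7: L0/L1/L2 = ECHGF/ABD/- → run E
t=8: L0/L1/L2 = CHGF/ABDE/- → run C
t=9: L0/L1/L2 = CHGF/ABDE/- → run C
t=10: L0/L1/L2 = HGF/ABDEC/- → run H
t=11: L0/L1/L2 = HGF/ABDEC/- → run H
t=12: L0/L1/L2 = GF/ABDECH/- → run G
t=13: L0/L1/L2 = GF/ABDECH/- → run G
t=14: L0/L1/L2 = F/ABDECHG/- → run F
t=15: L0/L1/L2 = F/ABDECHG/- → run F
t=16: L0/L1/L2 = -/ABDECHGF/- → run A
t=17: L0/L1/L2 = -/BDECHGF/- → run B
t=18: L0/L1/L2 = -/BDECHGF/- → run B
t=19: L0/L1/L2 = -/DECHGF/- → run D
t=20: L0/L1/L2 = -/DECHGF/- → run D
t=21: L0/L1/L2 = -/DECHGF/- → run D
t=22: L0/L1/L2 = -/DECHGF/- → run D
t=23: L0/L1/L2 = -/ECHGF/- → run E
t=24: L0/L1/L2 = -/ECHGF/- → run E
t=25: L0/L1/L2 = -/CHGF/- → run C
t=26: L0/L1/L2 = -/CHGF/- → run C
t=27: L0/L1/L2 = -/CHGF/- → run C
t=28: L0/L1/L2 = -/CHGF/- → run C
t=29: L0/L1/L2 = -/HGF/C → run H
t=30: L0/L1/L2 = -/HGF/C → run H
t=31: L0/L1/L2 = -/HGF/C → run H
t=32: L0/L1/L2 = -/HGF/C → run H
t=33: L0/L1/L2 = -/GF/CH → run G
t=34: L0/L1/L2 = -/GF/CH → run G
t=35: L0/L1/L2 = -/GF/CH → run G
t=36: L0/L1/L2 = -/F/CH → run F
t=37: L0/L1/L2 = -/F/CH → run F
t=38: L0/L1/L2 = -/F/CH → run F
t=39: L0/L1/L2 = -/-/CH → run C
t=40: L0/L1/L2 = -/-/H → run H
t=41: L0/L1/L2 = -/-/H → run H
t=42: (idle)
t=43: (idle)
t=44: (idle)
t=45: (idle)
t=46: (idle)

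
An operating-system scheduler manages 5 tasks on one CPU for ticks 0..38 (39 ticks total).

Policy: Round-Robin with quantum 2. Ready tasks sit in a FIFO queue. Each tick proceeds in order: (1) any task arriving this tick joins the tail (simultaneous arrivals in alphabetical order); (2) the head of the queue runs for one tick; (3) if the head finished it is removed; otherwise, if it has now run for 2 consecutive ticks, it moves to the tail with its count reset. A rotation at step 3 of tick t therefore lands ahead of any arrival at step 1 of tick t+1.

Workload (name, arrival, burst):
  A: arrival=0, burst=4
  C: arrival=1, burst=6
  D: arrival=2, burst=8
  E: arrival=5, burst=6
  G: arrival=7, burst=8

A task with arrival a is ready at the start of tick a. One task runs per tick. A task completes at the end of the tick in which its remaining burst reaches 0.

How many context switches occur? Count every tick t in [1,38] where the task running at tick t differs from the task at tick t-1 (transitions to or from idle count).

context switches = 16

t=0: queue=[A] q_used=0 → run A
t=1: queue=[A,C] q_used=1 → run A
t=2: queue=[C,A,D] q_used=0 → run C
t=3: queue=[C,A,D] q_used=1 → run C
t=4: queue=[A,D,C] q_used=0 → run A
t=5: queue=[A,D,C,E] q_used=1 → run A
t=6: queue=[D,C,E] q_used=0 → run D
t=7: queue=[D,C,E,G] q_used=1 → run D
t=8: queue=[C,E,G,D] q_used=0 → run C
t=9: queue=[C,E,G,D] q_used=1 → run C
t=10: queue=[E,G,D,C] q_used=0 → run E
t=11: queue=[E,G,D,C] q_used=1 → run E
t=12: queue=[G,D,C,E] q_used=0 → run G
t=13: queue=[G,D,C,E] q_used=1 → run G
t=14: queue=[D,C,E,G] q_used=0 → run D
t=15: queue=[D,C,E,G] q_used=1 → run D
t=16: queue=[C,E,G,D] q_used=0 → run C
t=17: queue=[C,E,G,D] q_used=1 → run C
t=18: queue=[E,G,D] q_used=0 → run E
t=19: queue=[E,G,D] q_used=1 → run E
t=20: queue=[G,D,E] q_used=0 → run G
t=21: queue=[G,D,E] q_used=1 → run G
t=22: queue=[D,E,G] q_used=0 → run D
t=23: queue=[D,E,G] q_used=1 → run D
t=24: queue=[E,G,D] q_used=0 → run E
t=25: queue=[E,G,D] q_used=1 → run E
t=26: queue=[G,D] q_used=0 → run G
t=27: queue=[G,D] q_used=1 → run G
t=28: queue=[D,G] q_used=0 → run D
t=29: queue=[D,G] q_used=1 → run D
t=30: queue=[G] q_used=0 → run G
t=31: queue=[G] q_used=1 → run G
t=32: (idle)
t=33: (idle)
t=34: (idle)
t=35: (idle)
t=36: (idle)
t=37: (idle)
t=38: (idle)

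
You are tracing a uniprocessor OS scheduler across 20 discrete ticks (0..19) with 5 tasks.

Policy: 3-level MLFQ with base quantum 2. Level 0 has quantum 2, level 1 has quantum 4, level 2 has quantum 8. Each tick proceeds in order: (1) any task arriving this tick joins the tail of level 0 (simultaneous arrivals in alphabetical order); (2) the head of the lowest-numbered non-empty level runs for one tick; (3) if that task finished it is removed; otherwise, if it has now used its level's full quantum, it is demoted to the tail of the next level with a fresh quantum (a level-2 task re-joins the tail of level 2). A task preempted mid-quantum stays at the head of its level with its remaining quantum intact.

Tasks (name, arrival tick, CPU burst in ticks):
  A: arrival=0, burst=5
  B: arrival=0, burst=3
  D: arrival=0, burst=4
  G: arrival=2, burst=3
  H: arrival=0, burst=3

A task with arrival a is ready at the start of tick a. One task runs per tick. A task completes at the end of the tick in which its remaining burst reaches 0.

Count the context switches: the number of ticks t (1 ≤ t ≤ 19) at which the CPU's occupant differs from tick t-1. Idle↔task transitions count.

context switches = 10

t=0: L0/L1/L2 = ABDH/-/- → run A
t=1: L0/L1/L2 = ABDH/-/- → run A
t=2: L0/L1/L2 = BDHG/A/- → run B
t=3: L0/L1/L2 = BDHG/A/- → run B
t=4: L0/L1/L2 = DHG/AB/- → run D
t=5: L0/L1/L2 = DHG/AB/- → run D
t=6: L0/L1/L2 = HG/ABD/- → run H
t=7: L0/L1/L2 = HG/ABD/- → run H
t=8: L0/L1/L2 = G/ABDH/- → run G
t=9: L0/L1/L2 = G/ABDH/- → run G
t=10: L0/L1/L2 = -/ABDHG/- → run A
t=11: L0/L1/L2 = -/ABDHG/- → run A
t=12: L0/L1/L2 = -/ABDHG/- → run A
t=13: L0/L1/L2 = -/BDHG/- → run B
t=14: L0/L1/L2 = -/DHG/- → run D
t=15: L0/L1/L2 = -/DHG/- → run D
t=16: L0/L1/L2 = -/HG/- → run H
t=17: L0/L1/L2 = -/G/- → run G
t=18: (idle)
t=19: (idle)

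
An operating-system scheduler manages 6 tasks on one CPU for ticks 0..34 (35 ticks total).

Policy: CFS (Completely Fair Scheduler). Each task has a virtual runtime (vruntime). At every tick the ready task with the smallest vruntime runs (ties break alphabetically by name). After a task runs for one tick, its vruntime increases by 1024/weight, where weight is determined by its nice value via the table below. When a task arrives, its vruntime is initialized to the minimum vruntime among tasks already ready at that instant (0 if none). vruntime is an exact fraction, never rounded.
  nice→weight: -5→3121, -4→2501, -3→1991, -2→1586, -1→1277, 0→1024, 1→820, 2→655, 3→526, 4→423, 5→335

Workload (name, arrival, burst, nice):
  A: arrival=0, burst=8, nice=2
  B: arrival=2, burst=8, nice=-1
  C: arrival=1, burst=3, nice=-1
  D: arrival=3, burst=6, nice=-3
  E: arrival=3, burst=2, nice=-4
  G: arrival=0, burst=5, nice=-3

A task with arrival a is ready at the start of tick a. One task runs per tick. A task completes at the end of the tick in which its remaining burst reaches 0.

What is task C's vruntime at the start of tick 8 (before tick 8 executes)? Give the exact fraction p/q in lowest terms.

t=0: vr[A=0 G=0] → run A
t=1: vr[A=1024/655 C=0 G=0] → run C
t=2: vr[A=1024/655 B=0 C=1024/1277 G=0] → run B
t=3: vr[A=1024/655 B=1024/1277 C=1024/1277 D=0 E=0 G=0] → run D
t=4: vr[A=1024/655 B=1024/1277 C=1024/1277 D=1024/1991 E=0 G=0] → run E
t=5: vr[A=1024/655 B=1024/1277 C=1024/1277 D=1024/1991 E=1024/2501 G=0] → run G
t=6: vr[A=1024/655 B=1024/1277 C=1024/1277 D=1024/1991 E=1024/2501 G=1024/1991] → run E
t=7: vr[A=1024/655 B=1024/1277 C=1024/1277 D=1024/1991 G=1024/1991] → run D
t=8: vr[A=1024/655 B=1024/1277 C=1024/1277 D=2048/1991 G=1024/1991] → run G
t=9: vr[A=1024/655 B=1024/1277 C=1024/1277 D=2048/1991 G=2048/1991] → run B
t=10: vr[A=1024/655 B=2048/1277 C=1024/1277 D=2048/1991 G=2048/1991] → run C
t=11: vr[A=1024/655 B=2048/1277 C=2048/1277 D=2048/1991 G=2048/1991] → run D
t=12: vr[A=1024/655 B=2048/1277 C=2048/1277 D=3072/1991 G=2048/1991] → run G
t=13: vr[A=1024/655 B=2048/1277 C=2048/1277 D=3072/1991 G=3072/1991] → run D
t=14: vr[A=1024/655 B=2048/1277 C=2048/1277 D=4096/1991 G=3072/1991] → run G
t=15: vr[A=1024/655 B=2048/1277 C=2048/1277 D=4096/1991 G=4096/1991] → run A
t=16: vr[A=2048/655 B=2048/1277 C=2048/1277 D=4096/1991 G=4096/1991] → run B
t=17: vr[A=2048/655 B=3072/1277 C=2048/1277 D=4096/1991 G=4096/1991] → run C
t=18: vr[A=2048/655 B=3072/1277 D=4096/1991 G=4096/1991] → run D
t=19: vr[A=2048/655 B=3072/1277 D=5120/1991 G=4096/1991] → run G
t=20: vr[A=2048/655 B=3072/1277 D=5120/1991] → run B
t=21: vr[A=2048/655 B=4096/1277 D=5120/1991] → run D
t=22: vr[A=2048/655 B=4096/1277] → run A
t=23: vr[A=3072/655 B=4096/1277] → run B
t=24: vr[A=3072/655 B=5120/1277] → run B
t=25: vr[A=3072/655 B=6144/1277] → run A
t=26: vr[A=4096/655 B=6144/1277] → run B
t=27: vr[A=4096/655 B=7168/1277] → run B
t=28: vr[A=4096/655] → run A
t=29: vr[A=1024/131] → run A
t=30: vr[A=6144/655] → run A
t=31: vr[A=7168/655] → run A
t=32: (idle)
t=33: (idle)
t=34: (idle)

vruntime(C, start of tick 8) = 1024/1277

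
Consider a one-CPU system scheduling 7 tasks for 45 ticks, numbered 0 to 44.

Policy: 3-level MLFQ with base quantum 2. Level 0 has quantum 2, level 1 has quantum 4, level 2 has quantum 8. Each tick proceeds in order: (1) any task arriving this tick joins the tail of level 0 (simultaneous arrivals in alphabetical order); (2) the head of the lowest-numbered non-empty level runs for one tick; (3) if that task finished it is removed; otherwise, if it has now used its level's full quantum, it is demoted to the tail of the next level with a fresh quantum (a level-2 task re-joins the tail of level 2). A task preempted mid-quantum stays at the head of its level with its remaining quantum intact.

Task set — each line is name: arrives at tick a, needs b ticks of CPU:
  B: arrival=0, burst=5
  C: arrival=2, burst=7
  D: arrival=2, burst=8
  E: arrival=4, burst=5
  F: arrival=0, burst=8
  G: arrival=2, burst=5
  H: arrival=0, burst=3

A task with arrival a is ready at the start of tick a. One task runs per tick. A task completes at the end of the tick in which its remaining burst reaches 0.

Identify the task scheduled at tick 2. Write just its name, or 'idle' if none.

running at tick 2 = F

t=0: L0/L1/L2 = BFH/-/- → run B
t=1: L0/L1/L2 = BFH/-/- → run B
t=2: L0/L1/L2 = FHCDG/B/- → run F
t=3: L0/L1/L2 = FHCDG/B/- → run F
t=4: L0/L1/L2 = HCDGE/BF/- → run H
t=5: L0/L1/L2 = HCDGE/BF/- → run H
t=6: L0/L1/L2 = CDGE/BFH/- → run C
t=7: L0/L1/L2 = CDGE/BFH/- → run C
t=8: L0/L1/L2 = DGE/BFHC/- → run D
t=9: L0/L1/L2 = DGE/BFHC/- → run D
t=10: L0/L1/L2 = GE/BFHCD/- → run G
t=11: L0/L1/L2 = GE/BFHCD/- → run G
t=12: L0/L1/L2 = E/BFHCDG/- → run E
t=13: L0/L1/L2 = E/BFHCDG/- → run E
t=14: L0/L1/L2 = -/BFHCDGE/- → run B
t=15: L0/L1/L2 = -/BFHCDGE/- → run B
t=16: L0/L1/L2 = -/BFHCDGE/- → run B
t=17: L0/L1/L2 = -/FHCDGE/- → run F
t=18: L0/L1/L2 = -/FHCDGE/- → run F
t=19: L0/L1/L2 = -/FHCDGE/- → run F
t=20: L0/L1/L2 = -/FHCDGE/- → run F
t=21: L0/L1/L2 = -/HCDGE/F → run H
t=22: L0/L1/L2 = -/CDGE/F → run C
t=23: L0/L1/L2 = -/CDGE/F → run C
t=24: L0/L1/L2 = -/CDGE/F → run C
t=25: L0/L1/L2 = -/CDGE/F → run C
t=26: L0/L1/L2 = -/DGE/FC → run D
t=27: L0/L1/L2 = -/DGE/FC → run D
t=28: L0/L1/L2 = -/DGE/FC → run D
t=29: L0/L1/L2 = -/DGE/FC → run D
t=30: L0/L1/L2 = -/GE/FCD → run G
t=31: L0/L1/L2 = -/GE/FCD → run G
t=32: L0/L1/L2 = -/GE/FCD → run G
t=33: L0/L1/L2 = -/E/FCD → run E
t=34: L0/L1/L2 = -/E/FCD → run E
t=35: L0/L1/L2 = -/E/FCD → run E
t=36: L0/L1/L2 = -/-/FCD → run F
t=37: L0/L1/L2 = -/-/FCD → run F
t=38: L0/L1/L2 = -/-/CD → run C
t=39: L0/L1/L2 = -/-/D → run D
t=40: L0/L1/L2 = -/-/D → run D
t=41: (idle)
t=42: (idle)
t=43: (idle)
t=44: (idle)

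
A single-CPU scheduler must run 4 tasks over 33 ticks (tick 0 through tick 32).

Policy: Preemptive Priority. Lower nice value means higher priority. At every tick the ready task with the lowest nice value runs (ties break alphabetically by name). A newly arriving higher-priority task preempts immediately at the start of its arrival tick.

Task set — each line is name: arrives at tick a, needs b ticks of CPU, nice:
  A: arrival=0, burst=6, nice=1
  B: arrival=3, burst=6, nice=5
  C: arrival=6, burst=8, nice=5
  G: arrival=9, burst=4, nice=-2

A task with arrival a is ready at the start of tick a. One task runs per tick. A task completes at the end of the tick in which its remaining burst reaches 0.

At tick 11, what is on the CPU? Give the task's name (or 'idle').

t=0: ready={A} → run A
t=1: ready={A} → run A
t=2: ready={A} → run A
t=3: ready={A,B} → run A
t=4: ready={A,B} → run A
t=5: ready={A,B} → run A
t=6: ready={B,C} → run B
t=7: ready={B,C} → run B
t=8: ready={B,C} → run B
t=9: ready={B,C,G} → run G
t=10: ready={B,C,G} → run G
t=11: ready={B,C,G} → run G
t=12: ready={B,C,G} → run G
t=13: ready={B,C} → run B
t=14: ready={B,C} → run B
t=15: ready={B,C} → run B
t=16: ready={C} → run C
t=17: ready={C} → run C
t=18: ready={C} → run C
t=19: ready={C} → run C
t=20: ready={C} → run C
t=21: ready={C} → run C
t=22: ready={C} → run C
t=23: ready={C} → run C
t=24: (idle)
t=25: (idle)
t=26: (idle)
t=27: (idle)
t=28: (idle)
t=29: (idle)
t=30: (idle)
t=31: (idle)
t=32: (idle)

running at tick 11 = G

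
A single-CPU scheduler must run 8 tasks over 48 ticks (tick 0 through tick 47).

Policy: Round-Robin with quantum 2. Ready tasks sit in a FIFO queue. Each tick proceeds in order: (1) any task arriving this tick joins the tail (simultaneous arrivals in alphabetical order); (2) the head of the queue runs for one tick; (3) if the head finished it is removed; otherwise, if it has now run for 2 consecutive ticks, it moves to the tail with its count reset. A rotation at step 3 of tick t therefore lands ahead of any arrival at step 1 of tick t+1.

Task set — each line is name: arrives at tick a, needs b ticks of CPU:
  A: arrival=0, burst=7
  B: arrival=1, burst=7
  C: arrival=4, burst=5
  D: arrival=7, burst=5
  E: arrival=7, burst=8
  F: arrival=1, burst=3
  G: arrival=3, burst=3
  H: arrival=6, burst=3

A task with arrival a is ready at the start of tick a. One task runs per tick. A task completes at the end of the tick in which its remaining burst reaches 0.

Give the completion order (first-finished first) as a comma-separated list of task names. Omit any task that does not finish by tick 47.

t=0: queue=[A] q_used=0 → run A
t=1: queue=[A,B,F] q_used=1 → run A
t=2: queue=[B,F,A] q_used=0 → run B
t=3: queue=[B,F,A,G] q_used=1 → run B
t=4: queue=[F,A,G,B,C] q_used=0 → run F
t=5: queue=[F,A,G,B,C] q_used=1 → run F
t=6: queue=[A,G,B,C,F,H] q_used=0 → run A
t=7: queue=[A,G,B,C,F,H,D,E] q_used=1 → run A
t=8: queue=[G,B,C,F,H,D,E,A] q_used=0 → run G
t=9: queue=[G,B,C,F,H,D,E,A] q_used=1 → run G
t=10: queue=[B,C,F,H,D,E,A,G] q_used=0 → run B
t=11: queue=[B,C,F,H,D,E,A,G] q_used=1 → run B
t=12: queue=[C,F,H,D,E,A,G,B] q_used=0 → run C
t=13: queue=[C,F,H,D,E,A,G,B] q_used=1 → run C
t=14: queue=[F,H,D,E,A,G,B,C] q_used=0 → run F
t=15: queue=[H,D,E,A,G,B,C] q_used=0 → run H
t=16: queue=[H,D,E,A,G,B,C] q_used=1 → run H
t=17: queue=[D,E,A,G,B,C,H] q_used=0 → run D
t=18: queue=[D,E,A,G,B,C,H] q_used=1 → run D
t=19: queue=[E,A,G,B,C,H,D] q_used=0 → run E
t=20: queue=[E,A,G,B,C,H,D] q_used=1 → run E
t=21: queue=[A,G,B,C,H,D,E] q_used=0 → run A
t=22: queue=[A,G,B,C,H,D,E] q_used=1 → run A
t=23: queue=[G,B,C,H,D,E,A] q_used=0 → run G
t=24: queue=[B,C,H,D,E,A] q_used=0 → run B
t=25: queue=[B,C,H,D,E,A] q_used=1 → run B
t=26: queue=[C,H,D,E,A,B] q_used=0 → run C
t=27: queue=[C,H,D,E,A,B] q_used=1 → run C
t=28: queue=[H,D,E,A,B,C] q_used=0 → run H
t=29: queue=[D,E,A,B,C] q_used=0 → run D
t=30: queue=[D,E,A,B,C] q_used=1 → run D
t=31: queue=[E,A,B,C,D] q_used=0 → run E
t=32: queue=[E,A,B,C,D] q_used=1 → run E
t=33: queue=[A,B,C,D,E] q_used=0 → run A
t=34: queue=[B,C,D,E] q_used=0 → run B
t=35: queue=[C,D,E] q_used=0 → run C
t=36: queue=[D,E] q_used=0 → run D
t=37: queue=[E] q_used=0 → run E
t=38: queue=[E] q_used=1 → run E
t=39: queue=[E] q_used=0 → run E
t=40: queue=[E] q_used=1 → run E
t=41: (idle)
t=42: (idle)
t=43: (idle)
t=44: (idle)
t=45: (idle)
t=46: (idle)
t=47: (idle)

completion order = F, G, H, A, B, C, D, E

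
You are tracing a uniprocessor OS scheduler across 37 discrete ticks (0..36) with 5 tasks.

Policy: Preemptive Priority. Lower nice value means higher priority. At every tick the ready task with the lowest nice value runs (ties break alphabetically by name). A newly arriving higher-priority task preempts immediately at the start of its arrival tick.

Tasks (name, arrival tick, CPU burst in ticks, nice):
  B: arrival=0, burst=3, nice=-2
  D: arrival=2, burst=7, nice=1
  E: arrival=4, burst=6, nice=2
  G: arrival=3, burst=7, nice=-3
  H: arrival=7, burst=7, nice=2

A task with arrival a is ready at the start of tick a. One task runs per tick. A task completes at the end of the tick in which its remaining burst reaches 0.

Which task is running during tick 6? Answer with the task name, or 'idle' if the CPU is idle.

running at tick 6 = G

t=0: ready={B} → run B
t=1: ready={B} → run B
t=2: ready={B,D} → run B
t=3: ready={D,G} → run G
t=4: ready={D,E,G} → run G
t=5: ready={D,E,G} → run G
t=6: ready={D,E,G} → run G
t=7: ready={D,E,G,H} → run G
t=8: ready={D,E,G,H} → run G
t=9: ready={D,E,G,H} → run G
t=10: ready={D,E,H} → run D
t=11: ready={D,E,H} → run D
t=12: ready={D,E,H} → run D
t=13: ready={D,E,H} → run D
t=14: ready={D,E,H} → run D
t=15: ready={D,E,H} → run D
t=16: ready={D,E,H} → run D
t=17: ready={E,H} → run E
t=18: ready={E,H} → run E
t=19: ready={E,H} → run E
t=20: ready={E,H} → run E
t=21: ready={E,H} → run E
t=22: ready={E,H} → run E
t=23: ready={H} → run H
t=24: ready={H} → run H
t=25: ready={H} → run H
t=26: ready={H} → run H
t=27: ready={H} → run H
t=28: ready={H} → run H
t=29: ready={H} → run H
t=30: (idle)
t=31: (idle)
t=32: (idle)
t=33: (idle)
t=34: (idle)
t=35: (idle)
t=36: (idle)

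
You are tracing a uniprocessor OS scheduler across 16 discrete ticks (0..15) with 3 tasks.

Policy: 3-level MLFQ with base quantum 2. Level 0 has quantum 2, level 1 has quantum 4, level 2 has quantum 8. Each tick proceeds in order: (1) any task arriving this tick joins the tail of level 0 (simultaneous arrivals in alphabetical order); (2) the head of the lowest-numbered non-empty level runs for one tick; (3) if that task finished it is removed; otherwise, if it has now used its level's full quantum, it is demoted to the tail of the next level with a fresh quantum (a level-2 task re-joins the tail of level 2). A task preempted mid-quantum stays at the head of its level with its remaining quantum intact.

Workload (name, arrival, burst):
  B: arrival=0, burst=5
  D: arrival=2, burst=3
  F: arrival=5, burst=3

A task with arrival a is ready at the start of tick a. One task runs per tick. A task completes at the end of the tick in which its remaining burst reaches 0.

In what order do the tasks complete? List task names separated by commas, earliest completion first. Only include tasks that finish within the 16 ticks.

completion order = B, D, F

t=0: L0/L1/L2 = B/-/- → run B
t=1: L0/L1/L2 = B/-/- → run B
t=2: L0/L1/L2 = D/B/- → run D
t=3: L0/L1/L2 = D/B/- → run D
t=4: L0/L1/L2 = -/BD/- → run B
t=5: L0/L1/L2 = F/BD/- → run F
t=6: L0/L1/L2 = F/BD/- → run F
t=7: L0/L1/L2 = -/BDF/- → run B
t=8: L0/L1/L2 = -/BDF/- → run B
t=9: L0/L1/L2 = -/DF/- → run D
t=10: L0/L1/L2 = -/F/- → run F
t=11: (idle)
t=12: (idle)
t=13: (idle)
t=14: (idle)
t=15: (idle)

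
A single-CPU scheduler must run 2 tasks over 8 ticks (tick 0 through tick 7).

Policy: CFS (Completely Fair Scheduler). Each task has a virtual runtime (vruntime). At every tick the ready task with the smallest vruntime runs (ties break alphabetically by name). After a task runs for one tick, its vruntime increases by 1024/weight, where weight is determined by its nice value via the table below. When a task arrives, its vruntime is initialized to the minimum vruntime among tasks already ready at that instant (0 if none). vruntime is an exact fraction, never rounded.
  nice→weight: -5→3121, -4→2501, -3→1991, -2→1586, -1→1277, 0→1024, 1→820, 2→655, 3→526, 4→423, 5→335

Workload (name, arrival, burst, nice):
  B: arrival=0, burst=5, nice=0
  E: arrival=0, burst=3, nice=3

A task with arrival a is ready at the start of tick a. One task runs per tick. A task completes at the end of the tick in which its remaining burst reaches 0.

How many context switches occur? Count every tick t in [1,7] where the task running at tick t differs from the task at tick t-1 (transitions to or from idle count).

t=0: vr[B=0 E=0] → run B
t=1: vr[B=1 E=0] → run E
t=2: vr[B=1 E=512/263] → run B
t=3: vr[B=2 E=512/263] → run E
t=4: vr[B=2 E=1024/263] → run B
t=5: vr[B=3 E=1024/263] → run B
t=6: vr[B=4 E=1024/263] → run E
t=7: vr[B=4] → run B

context switches = 6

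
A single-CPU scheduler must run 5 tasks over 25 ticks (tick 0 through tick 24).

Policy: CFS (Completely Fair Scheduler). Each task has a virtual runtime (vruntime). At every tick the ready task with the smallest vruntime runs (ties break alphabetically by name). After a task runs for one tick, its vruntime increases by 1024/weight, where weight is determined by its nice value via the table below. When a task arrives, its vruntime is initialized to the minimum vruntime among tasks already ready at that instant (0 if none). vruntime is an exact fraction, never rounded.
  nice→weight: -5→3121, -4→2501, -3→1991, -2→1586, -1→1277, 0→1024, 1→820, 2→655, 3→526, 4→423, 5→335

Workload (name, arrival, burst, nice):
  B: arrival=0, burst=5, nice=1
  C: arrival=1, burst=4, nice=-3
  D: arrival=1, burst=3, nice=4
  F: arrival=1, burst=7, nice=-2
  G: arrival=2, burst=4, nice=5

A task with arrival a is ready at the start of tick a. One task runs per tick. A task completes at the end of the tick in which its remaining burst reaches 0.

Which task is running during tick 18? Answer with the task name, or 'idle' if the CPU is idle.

running at tick 18 = B

t=0: vr[B=0] → run B
t=1: vr[B=256/205 C=256/205 D=256/205 F=256/205] → run B
t=2: vr[B=512/205 C=256/205 D=256/205 F=256/205 G=256/205] → run C
t=3: vr[B=512/205 C=719616/408155 D=256/205 F=256/205 G=256/205] → run D
t=4: vr[B=512/205 C=719616/408155 D=318208/86715 F=256/205 G=256/205] → run F
t=5: vr[B=512/205 C=719616/408155 D=318208/86715 F=307968/162565 G=256/205] → run G
t=6: vr[B=512/205 C=719616/408155 D=318208/86715 F=307968/162565 G=59136/13735] → run C
t=7: vr[B=512/205 C=929536/408155 D=318208/86715 F=307968/162565 G=59136/13735] → run F
t=8: vr[B=512/205 C=929536/408155 D=318208/86715 F=412928/162565 G=59136/13735] → run C
t=9: vr[B=512/205 C=1139456/408155 D=318208/86715 F=412928/162565 G=59136/13735] → run B
t=10: vr[B=768/205 C=1139456/408155 D=318208/86715 F=412928/162565 G=59136/13735] → run F
t=11: vr[B=768/205 C=1139456/408155 D=318208/86715 F=517888/162565 G=59136/13735] → run C
t=12: vr[B=768/205 D=318208/86715 F=517888/162565 G=59136/13735] → run F
t=13: vr[B=768/205 D=318208/86715 F=622848/162565 G=59136/13735] → run D
t=14: vr[B=768/205 D=528128/86715 F=622848/162565 G=59136/13735] → run B
t=15: vr[B=1024/205 D=528128/86715 F=622848/162565 G=59136/13735] → run F
t=16: vr[B=1024/205 D=528128/86715 F=727808/162565 G=59136/13735] → run G
t=17: vr[B=1024/205 D=528128/86715 F=727808/162565 G=20224/2747] → run F
t=18: vr[B=1024/205 D=528128/86715 F=832768/162565 G=20224/2747] → run B
t=19: vr[D=528128/86715 F=832768/162565 G=20224/2747] → run F
t=20: vr[D=528128/86715 G=20224/2747] → run D
t=21: vr[G=20224/2747] → run G
t=22: vr[G=143104/13735] → run G
t=23: (idle)
t=24: (idle)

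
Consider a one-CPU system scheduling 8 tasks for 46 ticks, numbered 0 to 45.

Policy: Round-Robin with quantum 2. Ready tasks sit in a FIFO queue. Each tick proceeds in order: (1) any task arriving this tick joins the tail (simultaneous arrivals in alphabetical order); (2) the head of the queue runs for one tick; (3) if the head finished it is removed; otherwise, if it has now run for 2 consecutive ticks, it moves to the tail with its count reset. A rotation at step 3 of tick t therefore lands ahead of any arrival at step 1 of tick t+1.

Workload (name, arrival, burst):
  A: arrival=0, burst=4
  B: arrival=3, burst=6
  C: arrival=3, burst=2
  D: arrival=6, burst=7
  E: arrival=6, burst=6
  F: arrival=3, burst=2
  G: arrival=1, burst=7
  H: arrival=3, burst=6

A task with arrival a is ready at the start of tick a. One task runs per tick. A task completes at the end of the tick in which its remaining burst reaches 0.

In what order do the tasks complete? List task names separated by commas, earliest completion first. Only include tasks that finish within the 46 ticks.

completion order = A, C, F, B, H, G, E, D

t=0: queue=[A] q_used=0 → run A
t=1: queue=[A,G] q_used=1 → run A
t=2: queue=[G,A] q_used=0 → run G
t=3: queue=[G,A,B,C,F,H] q_used=1 → run G
t=4: queue=[A,B,C,F,H,G] q_used=0 → run A
t=5: queue=[A,B,C,F,H,G] q_used=1 → run A
t=6: queue=[B,C,F,H,G,D,E] q_used=0 → run B
t=7: queue=[B,C,F,H,G,D,E] q_used=1 → run B
t=8: queue=[C,F,H,G,D,E,B] q_used=0 → run C
t=9: queue=[C,F,H,G,D,E,B] q_used=1 → run C
t=10: queue=[F,H,G,D,E,B] q_used=0 → run F
t=11: queue=[F,H,G,D,E,B] q_used=1 → run F
t=12: queue=[H,G,D,E,B] q_used=0 → run H
t=13: queue=[H,G,D,E,B] q_used=1 → run H
t=14: queue=[G,D,E,B,H] q_used=0 → run G
t=15: queue=[G,D,E,B,H] q_used=1 → run G
t=16: queue=[D,E,B,H,G] q_used=0 → run D
t=17: queue=[D,E,B,H,G] q_used=1 → run D
t=18: queue=[E,B,H,G,D] q_used=0 → run E
t=19: queue=[E,B,H,G,D] q_used=1 → run E
t=20: queue=[B,H,G,D,E] q_used=0 → run B
t=21: queue=[B,H,G,D,E] q_used=1 → run B
t=22: queue=[H,G,D,E,B] q_used=0 → run H
t=23: queue=[H,G,D,E,B] q_used=1 → run H
t=24: queue=[G,D,E,B,H] q_used=0 → run G
t=25: queue=[G,D,E,B,H] q_used=1 → run G
t=26: queue=[D,E,B,H,G] q_used=0 → run D
t=27: queue=[D,E,B,H,G] q_used=1 → run D
t=28: queue=[E,B,H,G,D] q_used=0 → run E
t=29: queue=[E,B,H,G,D] q_used=1 → run E
t=30: queue=[B,H,G,D,E] q_used=0 → run B
t=31: queue=[B,H,G,D,E] q_used=1 → run B
t=32: queue=[H,G,D,E] q_used=0 → run H
t=33: queue=[H,G,D,E] q_used=1 → run H
t=34: queue=[G,D,E] q_used=0 → run G
t=35: queue=[D,E] q_used=0 → run D
t=36: queue=[D,E] q_used=1 → run D
t=37: queue=[E,D] q_used=0 → run E
t=38: queue=[E,D] q_used=1 → run E
t=39: queue=[D] q_used=0 → run D
t=40: (idle)
t=41: (idle)
t=42: (idle)
t=43: (idle)
t=44: (idle)
t=45: (idle)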